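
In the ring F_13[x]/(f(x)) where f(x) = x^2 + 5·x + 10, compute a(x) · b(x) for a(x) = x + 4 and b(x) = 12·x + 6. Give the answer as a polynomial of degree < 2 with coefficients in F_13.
a · b ≡ 7·x + 8 (mod f(x))

Multiply as integer polynomials: a · b = 12·x^2 + 54·x + 24. Reducing coefficients mod 13: a · b ≡ 12·x^2 + 2·x + 11. Now divide by f(x) = x^2 + 5·x + 10 in F_13[x], eliminating the leading term at each step:
  leading term 12·x^2: subtract (12)·f(x) = 12·x^2 + 8·x + 3, leaving 7·x + 8 (coefficients mod 13)
The degree is now < 2, so this is the remainder. Hence a · b ≡ 7·x + 8 in F_13[x]/(f).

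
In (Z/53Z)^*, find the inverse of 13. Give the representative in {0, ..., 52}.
Apply the extended Euclidean algorithm to (53, 13), tracking rows (r, s, t) with s·53 + t·13 = r. Each division r_prev = q·r_cur + r_new produces the new row as (previous row) − q·(current row):
  row A: (53, 1, 0)   [1·53 + 0·13 = 53]
  row B: (13, 0, 1)   [0·53 + 1·13 = 13]
  53 = 4·13 + 1   → row C = row A − 4·row B = (1, 1, −4)   [check: 1·53 − 4·13 = 1]
  13 = 13·1 + 0   → remainder 0, stop. gcd = 1 (last nonzero row C).
The gcd is 1, so 13 is invertible mod 53. The last nonzero row gives 1·53 − 4·13 = 1, so t = −4. So 13^(−1) ≡ −4 ≡ 49 (mod 53). Verify: 13 · 49 = 637 ≡ 1 (mod 53). ✓

Final answer: 13^(−1) ≡ 49 (mod 53)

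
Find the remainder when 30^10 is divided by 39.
Use repeated squaring. Binary(10) = 1010. Walk through the bits of the exponent 10 left-to-right: at each bit after the leading one, square the running value, then multiply by 30 if the bit is 1 (always reducing mod 39):
  bit 1 = 1 (leading): start with 30.
  bit 2 = 0: square 30^2 = 900 ≡ 3 (mod 39).
  bit 3 = 1: square 3^2 = 9; bit is 1, so multiply 9·30 = 270 ≡ 36 (mod 39).
  bit 4 = 0: square 36^2 = 1296 ≡ 9 (mod 39).
Final value: 30^10 ≡ 9 (mod 39).

Final answer: 9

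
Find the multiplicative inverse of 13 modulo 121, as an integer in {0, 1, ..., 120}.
Apply the extended Euclidean algorithm to (121, 13), tracking rows (r, s, t) with s·121 + t·13 = r. Each division r_prev = q·r_cur + r_new produces the new row as (previous row) − q·(current row):
  row A: (121, 1, 0)   [1·121 + 0·13 = 121]
  row B: (13, 0, 1)   [0·121 + 1·13 = 13]
  121 = 9·13 + 4   → row C = row A − 9·row B = (4, 1, −9)   [check: 1·121 − 9·13 = 4]
  13 = 3·4 + 1   → row D = row B − 3·row C = (1, −3, 28)   [check: −3·121 + 28·13 = 1]
  4 = 4·1 + 0   → remainder 0, stop. gcd = 1 (last nonzero row D).
The gcd is 1, so 13 is invertible mod 121. The last nonzero row gives −3·121 + 28·13 = 1, so t = 28. So 13^(−1) ≡ 28 (mod 121). Verify: 13 · 28 = 364 ≡ 1 (mod 121). ✓

Final answer: 13^(−1) ≡ 28 (mod 121)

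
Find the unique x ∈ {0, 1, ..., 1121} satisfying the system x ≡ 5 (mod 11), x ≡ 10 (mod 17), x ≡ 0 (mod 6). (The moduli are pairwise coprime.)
The moduli 11, 17, 6 are pairwise coprime, so by the CRT there is a unique solution mod 11·17·6 = 1122.
Solve by successive substitution. Start with x ≡ 5 (mod 11).
  Combine with x ≡ 10 (mod 17): write x = 5 + 11·t and require 5 + 11·t ≡ 10 (mod 17), i.e. 11·t ≡ 10 − 5 ≡ 5 (mod 17). Since 11^(−1) ≡ 14 (mod 17), t ≡ 14·5 ≡ 2 (mod 17). So x ≡ 5 + 11·2 = 27 (mod 187).
  Combine with x ≡ 0 (mod 6): write x = 27 + 187·t and require 27 + 187·t ≡ 0 (mod 6), i.e. 187·t ≡ 0 − 27 ≡ 3 (mod 6). Since 187^(−1) ≡ 1 (mod 6) (187 ≡ 1 (mod 6)), t ≡ 1·3 ≡ 3 (mod 6). So x ≡ 27 + 187·3 = 588 (mod 1122).
Unique solution in [0, 1122): x = 588.

Final answer: x ≡ 588 (mod 1122); the representative in [0, 1122) is 588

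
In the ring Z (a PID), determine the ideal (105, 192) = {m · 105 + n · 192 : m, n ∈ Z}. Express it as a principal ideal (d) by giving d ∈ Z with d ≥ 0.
In the PID Z, (a, b) is generated by gcd(a, b). Compute gcd(192, 105) with the extended Euclidean algorithm, tracking rows (r, s, t) with s·192 + t·105 = r:
  row A: (192, 1, 0)   [1·192 + 0·105 = 192]
  row B: (105, 0, 1)   [0·192 + 1·105 = 105]
  192 = 1·105 + 87   → row C = row A − 1·row B = (87, 1, −1)   [check: 1·192 − 1·105 = 87]
  105 = 1·87 + 18   → row D = row B − 1·row C = (18, −1, 2)   [check: −1·192 + 2·105 = 18]
  87 = 4·18 + 15   → row E = row C − 4·row D = (15, 5, −9)   [check: 5·192 − 9·105 = 15]
  18 = 1·15 + 3   → row F = row D − 1·row E = (3, −6, 11)   [check: −6·192 + 11·105 = 3]
  15 = 5·3 + 0   → remainder 0, stop. gcd = 3 (last nonzero row F).
So gcd(105, 192) = 3, with Bézout identity −6·192 + 11·105 = 3. Containment (⊇): the Bézout identity exhibits 3 as an element of (105, 192), giving (3) ⊆ (105, 192). Containment (⊆): since 3 | 105 and 3 | 192 (105 = 3·35, 192 = 3·64), every Z-linear combination of 105 and 192 is divisible by 3, so (105, 192) ⊆ (3). Therefore (105, 192) = (3), d = 3.

Final answer: (105, 192) = (3); d = 3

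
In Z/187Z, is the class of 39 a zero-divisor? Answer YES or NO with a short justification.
gcd(39, 187) = 1, so 39 is a unit in Z/187Z (it has a multiplicative inverse). A unit cannot be a zero-divisor: if 39·b ≡ 0 then multiplying both sides by 39^(−1) gives b ≡ 0. So 39 is not a zero-divisor.

Final answer: NO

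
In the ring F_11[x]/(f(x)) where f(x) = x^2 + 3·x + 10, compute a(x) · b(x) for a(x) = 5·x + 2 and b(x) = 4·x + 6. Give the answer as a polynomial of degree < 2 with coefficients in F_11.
Multiply as integer polynomials: a · b = 20·x^2 + 38·x + 12. Reducing coefficients mod 11: a · b ≡ 9·x^2 + 5·x + 1. Now divide by f(x) = x^2 + 3·x + 10 in F_11[x], eliminating the leading term at each step:
  leading term 9·x^2: subtract (9)·f(x) = 9·x^2 + 5·x + 2, leaving 10 (coefficients mod 11)
The degree is now < 2, so this is the remainder. Hence a · b ≡ 10 in F_11[x]/(f).

Final answer: a · b ≡ 10 (mod f(x))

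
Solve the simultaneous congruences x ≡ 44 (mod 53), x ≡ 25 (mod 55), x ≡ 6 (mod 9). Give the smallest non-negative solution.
The moduli 53, 55, 9 are pairwise coprime, so by the CRT there is a unique solution mod 53·55·9 = 26235.
Solve by successive substitution. Start with x ≡ 44 (mod 53).
  Combine with x ≡ 25 (mod 55): write x = 44 + 53·t and require 44 + 53·t ≡ 25 (mod 55), i.e. 53·t ≡ 25 − 44 ≡ 36 (mod 55). Since 53^(−1) ≡ 27 (mod 55), t ≡ 27·36 ≡ 37 (mod 55). So x ≡ 44 + 53·37 = 2005 (mod 2915).
  Combine with x ≡ 6 (mod 9): write x = 2005 + 2915·t and require 2005 + 2915·t ≡ 6 (mod 9), i.e. 2915·t ≡ 6 − 2005 ≡ 8 (mod 9). Since 2915^(−1) ≡ 8 (mod 9) (2915 ≡ 8 (mod 9)), t ≡ 8·8 ≡ 1 (mod 9). So x ≡ 2005 + 2915·1 = 4920 (mod 26235).
Unique solution in [0, 26235): x = 4920.

Final answer: x ≡ 4920 (mod 26235); the representative in [0, 26235) is 4920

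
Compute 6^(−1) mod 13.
Apply the extended Euclidean algorithm to (13, 6), tracking rows (r, s, t) with s·13 + t·6 = r. Each division r_prev = q·r_cur + r_new produces the new row as (previous row) − q·(current row):
  row A: (13, 1, 0)   [1·13 + 0·6 = 13]
  row B: (6, 0, 1)   [0·13 + 1·6 = 6]
  13 = 2·6 + 1   → row C = row A − 2·row B = (1, 1, −2)   [check: 1·13 − 2·6 = 1]
  6 = 6·1 + 0   → remainder 0, stop. gcd = 1 (last nonzero row C).
The gcd is 1, so 6 is invertible mod 13. The last nonzero row gives 1·13 − 2·6 = 1, so t = −2. So 6^(−1) ≡ −2 ≡ 11 (mod 13). Verify: 6 · 11 = 66 ≡ 1 (mod 13). ✓

Final answer: 6^(−1) ≡ 11 (mod 13)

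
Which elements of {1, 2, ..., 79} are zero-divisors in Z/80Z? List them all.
nonzero zero-divisors of Z/80Z = {2, 4, 5, 6, 8, 10, 12, 14, 15, 16, 18, 20, 22, 24, 25, 26, 28, 30, 32, 34, 35, 36, 38, 40, 42, 44, 45, 46, 48, 50, 52, 54, 55, 56, 58, 60, 62, 64, 65, 66, 68, 70, 72, 74, 75, 76, 78}

An element a ∈ Z/80Z (with a ≠ 0) is a zero-divisor iff gcd(a, 80) > 1 (because a is a unit precisely when gcd(a, n) = 1, and in Z/nZ every nonzero, non-unit element is a zero-divisor). Scan a = 1, ..., 79 and keep those with gcd(a, 80) > 1:
  gcd(2, 80) = 2, gcd(4, 80) = 4, gcd(5, 80) = 5, gcd(6, 80) = 2, gcd(8, 80) = 8, gcd(10, 80) = 10, gcd(12, 80) = 4, gcd(14, 80) = 2, gcd(15, 80) = 5, gcd(16, 80) = 16, gcd(18, 80) = 2, gcd(20, 80) = 20, gcd(22, 80) = 2, gcd(24, 80) = 8, gcd(25, 80) = 5, gcd(26, 80) = 2, gcd(28, 80) = 4, gcd(30, 80) = 10, gcd(32, 80) = 16, gcd(34, 80) = 2, gcd(35, 80) = 5, gcd(36, 80) = 4, gcd(38, 80) = 2, gcd(40, 80) = 40, gcd(42, 80) = 2, gcd(44, 80) = 4, gcd(45, 80) = 5, gcd(46, 80) = 2, gcd(48, 80) = 16, gcd(50, 80) = 10, gcd(52, 80) = 4, gcd(54, 80) = 2, gcd(55, 80) = 5, gcd(56, 80) = 8, gcd(58, 80) = 2, gcd(60, 80) = 20, gcd(62, 80) = 2, gcd(64, 80) = 16, gcd(65, 80) = 5, gcd(66, 80) = 2, gcd(68, 80) = 4, gcd(70, 80) = 10, gcd(72, 80) = 8, gcd(74, 80) = 2, gcd(75, 80) = 5, gcd(76, 80) = 4, gcd(78, 80) = 2.
All other a ∈ {1, ..., 79} have gcd(a, 80) = 1 and are units. So the nonzero zero-divisors are exactly the 47 values of a appearing in this scan.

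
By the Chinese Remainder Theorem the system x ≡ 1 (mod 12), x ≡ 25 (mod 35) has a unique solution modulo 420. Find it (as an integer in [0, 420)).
The moduli 12, 35 are pairwise coprime, so by the CRT there is a unique solution mod 12·35 = 420.
Solve by successive substitution. Start with x ≡ 1 (mod 12).
  Combine with x ≡ 25 (mod 35): write x = 1 + 12·t and require 1 + 12·t ≡ 25 (mod 35), i.e. 12·t ≡ 25 − 1 ≡ 24 (mod 35). Since 12^(−1) ≡ 3 (mod 35), t ≡ 3·24 ≡ 2 (mod 35). So x ≡ 1 + 12·2 = 25 (mod 420).
Unique solution in [0, 420): x = 25.

Final answer: x ≡ 25 (mod 420); the representative in [0, 420) is 25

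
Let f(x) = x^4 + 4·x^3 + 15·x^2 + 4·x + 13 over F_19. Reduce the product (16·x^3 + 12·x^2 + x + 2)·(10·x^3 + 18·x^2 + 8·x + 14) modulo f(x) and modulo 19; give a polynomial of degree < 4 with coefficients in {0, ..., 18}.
Multiply as integer polynomials: a · b = 160·x^6 + 408·x^5 + 354·x^4 + 358·x^3 + 212·x^2 + 30·x + 28. Reducing coefficients mod 19: a · b ≡ 8·x^6 + 9·x^5 + 12·x^4 + 16·x^3 + 3·x^2 + 11·x + 9. Now divide by f(x) = x^4 + 4·x^3 + 15·x^2 + 4·x + 13 in F_19[x], eliminating the leading term at each step:
  leading term 8·x^6: subtract (8·x^2)·f(x) = 8·x^6 + 13·x^5 + 6·x^4 + 13·x^3 + 9·x^2, leaving 15·x^5 + 6·x^4 + 3·x^3 + 13·x^2 + 11·x + 9 (coefficients mod 19)
  leading term 15·x^5: subtract (15·x)·f(x) = 15·x^5 + 3·x^4 + 16·x^3 + 3·x^2 + 5·x, leaving 3·x^4 + 6·x^3 + 10·x^2 + 6·x + 9 (coefficients mod 19)
  leading term 3·x^4: subtract (3)·f(x) = 3·x^4 + 12·x^3 + 7·x^2 + 12·x + 1, leaving 13·x^3 + 3·x^2 + 13·x + 8 (coefficients mod 19)
The degree is now < 4, so this is the remainder. Hence a · b ≡ 13·x^3 + 3·x^2 + 13·x + 8 in F_19[x]/(f).

Final answer: a · b ≡ 13·x^3 + 3·x^2 + 13·x + 8 (mod f(x))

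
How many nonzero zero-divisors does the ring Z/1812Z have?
In Z/1812Z each nonzero element is either a unit (gcd with 1812 is 1) or a zero-divisor (gcd > 1). The number of units is φ(1812): factorise 1812 = 2^2 · 3 · 151, so φ(1812) = (2^2 − 2^1) · (3 − 1) · (151 − 1) = 2 · 2 · 150 = 600. The nonzero elements number 1812 − 1 = 1811. Hence the nonzero zero-divisors number 1811 − 600 = 1211.

Final answer: Z/1812Z has 1211 nonzero zero-divisors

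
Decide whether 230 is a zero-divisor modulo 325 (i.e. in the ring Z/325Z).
YES

gcd(230, 325) = 5 > 1, so 230 is not a unit in Z/325Z. In Z/nZ every nonzero non-unit is a zero-divisor: explicitly, take b = 325/gcd = 65 ≠ 0 (mod 325); then 230·65 = 14950 = 46·325, i.e. 230·65 ≡ 0 (mod 325). So 230 is a zero-divisor.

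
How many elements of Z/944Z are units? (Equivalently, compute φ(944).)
An element a ∈ Z/944Z is a unit iff gcd(a, 944) = 1, so the number of units is φ(944). φ is multiplicative, with φ(p^e) = p^e − p^(e−1). Factorise 944 = 2^4 · 59. Then
  φ(944) = (2^4 − 2^3) · (59 − 1) = 8 · 58 = 464.

Final answer: Z/944Z has φ(944) = 464 units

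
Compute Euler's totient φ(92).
φ is multiplicative, with φ(p^e) = p^e − p^(e−1). Factorise 92 = 2^2 · 23. Then
  φ(92) = (2^2 − 2^1) · (23 − 1) = 2 · 22 = 44.

Final answer: φ(92) = 44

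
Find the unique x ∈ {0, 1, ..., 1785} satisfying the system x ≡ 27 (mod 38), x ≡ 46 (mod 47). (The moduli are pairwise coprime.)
x ≡ 939 (mod 1786); the representative in [0, 1786) is 939

The moduli 38, 47 are pairwise coprime, so by the CRT there is a unique solution mod 38·47 = 1786.
Solve by successive substitution. Start with x ≡ 27 (mod 38).
  Combine with x ≡ 46 (mod 47): write x = 27 + 38·t and require 27 + 38·t ≡ 46 (mod 47), i.e. 38·t ≡ 46 − 27 ≡ 19 (mod 47). Since 38^(−1) ≡ 26 (mod 47), t ≡ 26·19 ≡ 24 (mod 47). So x ≡ 27 + 38·24 = 939 (mod 1786).
Unique solution in [0, 1786): x = 939.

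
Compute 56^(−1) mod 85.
Apply the extended Euclidean algorithm to (85, 56), tracking rows (r, s, t) with s·85 + t·56 = r. Each division r_prev = q·r_cur + r_new produces the new row as (previous row) − q·(current row):
  row A: (85, 1, 0)   [1·85 + 0·56 = 85]
  row B: (56, 0, 1)   [0·85 + 1·56 = 56]
  85 = 1·56 + 29   → row C = row A − 1·row B = (29, 1, −1)   [check: 1·85 − 1·56 = 29]
  56 = 1·29 + 27   → row D = row B − 1·row C = (27, −1, 2)   [check: −1·85 + 2·56 = 27]
  29 = 1·27 + 2   → row E = row C − 1·row D = (2, 2, −3)   [check: 2·85 − 3·56 = 2]
  27 = 13·2 + 1   → row F = row D − 13·row E = (1, −27, 41)   [check: −27·85 + 41·56 = 1]
  2 = 2·1 + 0   → remainder 0, stop. gcd = 1 (last nonzero row F).
The gcd is 1, so 56 is invertible mod 85. The last nonzero row gives −27·85 + 41·56 = 1, so t = 41. So 56^(−1) ≡ 41 (mod 85). Verify: 56 · 41 = 2296 ≡ 1 (mod 85). ✓

Final answer: 56^(−1) ≡ 41 (mod 85)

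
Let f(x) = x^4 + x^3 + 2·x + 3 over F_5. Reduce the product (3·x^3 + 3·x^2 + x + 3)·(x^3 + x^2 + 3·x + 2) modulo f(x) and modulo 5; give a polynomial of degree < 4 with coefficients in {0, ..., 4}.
Multiply as integer polynomials: a · b = 3·x^6 + 6·x^5 + 13·x^4 + 19·x^3 + 12·x^2 + 11·x + 6. Reducing coefficients mod 5: a · b ≡ 3·x^6 + x^5 + 3·x^4 + 4·x^3 + 2·x^2 + x + 1. Now divide by f(x) = x^4 + x^3 + 2·x + 3 in F_5[x], eliminating the leading term at each step:
  leading term 3·x^6: subtract (3·x^2)·f(x) = 3·x^6 + 3·x^5 + x^3 + 4·x^2, leaving 3·x^5 + 3·x^4 + 3·x^3 + 3·x^2 + x + 1 (coefficients mod 5)
  leading term 3·x^5: subtract (3·x)·f(x) = 3·x^5 + 3·x^4 + x^2 + 4·x, leaving 3·x^3 + 2·x^2 + 2·x + 1 (coefficients mod 5)
The degree is now < 4, so this is the remainder. Hence a · b ≡ 3·x^3 + 2·x^2 + 2·x + 1 in F_5[x]/(f).

Final answer: a · b ≡ 3·x^3 + 2·x^2 + 2·x + 1 (mod f(x))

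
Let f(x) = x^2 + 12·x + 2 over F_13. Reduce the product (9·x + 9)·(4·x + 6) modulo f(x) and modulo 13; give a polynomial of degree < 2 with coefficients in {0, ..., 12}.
a · b ≡ 9·x + 8 (mod f(x))

Multiply as integer polynomials: a · b = 36·x^2 + 90·x + 54. Reducing coefficients mod 13: a · b ≡ 10·x^2 + 12·x + 2. Now divide by f(x) = x^2 + 12·x + 2 in F_13[x], eliminating the leading term at each step:
  leading term 10·x^2: subtract (10)·f(x) = 10·x^2 + 3·x + 7, leaving 9·x + 8 (coefficients mod 13)
The degree is now < 2, so this is the remainder. Hence a · b ≡ 9·x + 8 in F_13[x]/(f).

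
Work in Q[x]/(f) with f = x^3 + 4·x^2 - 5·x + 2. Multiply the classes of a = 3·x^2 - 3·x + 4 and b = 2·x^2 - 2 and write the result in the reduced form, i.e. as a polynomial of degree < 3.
a · b ≡ 152·x^2 - 156·x + 52 (mod f(x))

First multiply in Q[x] without reducing: a · b = 6·x^4 - 6·x^3 + 2·x^2 + 6·x - 8. Now divide by f(x) = x^3 + 4·x^2 - 5·x + 2, eliminating the leading term at each step:
  leading term 6·x^4: subtract (6·x)·f(x) = 6·x^4 + 24·x^3 - 30·x^2 + 12·x, leaving -30·x^3 + 32·x^2 - 6·x - 8
  leading term -30·x^3: subtract (-30)·f(x) = -30·x^3 - 120·x^2 + 150·x - 60, leaving 152·x^2 - 156·x + 52
The degree is now < 3, so this is the remainder. Hence a · b ≡ 152·x^2 - 156·x + 52 in Q[x]/(f).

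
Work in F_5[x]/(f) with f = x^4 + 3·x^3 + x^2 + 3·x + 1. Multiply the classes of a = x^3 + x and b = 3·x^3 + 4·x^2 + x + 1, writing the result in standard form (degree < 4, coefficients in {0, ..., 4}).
a · b ≡ 3·x^3 + 2·x^2 + 3·x + 4 (mod f(x))

Multiply as integer polynomials: a · b = 3·x^6 + 4·x^5 + 4·x^4 + 5·x^3 + x^2 + x. Reducing coefficients mod 5: a · b ≡ 3·x^6 + 4·x^5 + 4·x^4 + x^2 + x. Now divide by f(x) = x^4 + 3·x^3 + x^2 + 3·x + 1 in F_5[x], eliminating the leading term at each step:
  leading term 3·x^6: subtract (3·x^2)·f(x) = 3·x^6 + 4·x^5 + 3·x^4 + 4·x^3 + 3·x^2, leaving x^4 + x^3 + 3·x^2 + x (coefficients mod 5)
  leading term x^4: subtract (1)·f(x) = x^4 + 3·x^3 + x^2 + 3·x + 1, leaving 3·x^3 + 2·x^2 + 3·x + 4 (coefficients mod 5)
The degree is now < 4, so this is the remainder. Hence a · b ≡ 3·x^3 + 2·x^2 + 3·x + 4 in F_5[x]/(f).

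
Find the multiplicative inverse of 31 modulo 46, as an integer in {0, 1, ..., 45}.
31^(−1) ≡ 3 (mod 46)

Apply the extended Euclidean algorithm to (46, 31), tracking rows (r, s, t) with s·46 + t·31 = r. Each division r_prev = q·r_cur + r_new produces the new row as (previous row) − q·(current row):
  row A: (46, 1, 0)   [1·46 + 0·31 = 46]
  row B: (31, 0, 1)   [0·46 + 1·31 = 31]
  46 = 1·31 + 15   → row C = row A − 1·row B = (15, 1, −1)   [check: 1·46 − 1·31 = 15]
  31 = 2·15 + 1   → row D = row B − 2·row C = (1, −2, 3)   [check: −2·46 + 3·31 = 1]
  15 = 15·1 + 0   → remainder 0, stop. gcd = 1 (last nonzero row D).
The gcd is 1, so 31 is invertible mod 46. The last nonzero row gives −2·46 + 3·31 = 1, so t = 3. So 31^(−1) ≡ 3 (mod 46). Verify: 31 · 3 = 93 ≡ 1 (mod 46). ✓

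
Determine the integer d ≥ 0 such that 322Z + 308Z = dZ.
(322, 308) = (14); d = 14

In the PID Z, (a, b) is generated by gcd(a, b). Compute gcd(322, 308) with the extended Euclidean algorithm, tracking rows (r, s, t) with s·322 + t·308 = r:
  row A: (322, 1, 0)   [1·322 + 0·308 = 322]
  row B: (308, 0, 1)   [0·322 + 1·308 = 308]
  322 = 1·308 + 14   → row C = row A − 1·row B = (14, 1, −1)   [check: 1·322 − 1·308 = 14]
  308 = 22·14 + 0   → remainder 0, stop. gcd = 14 (last nonzero row C).
So gcd(322, 308) = 14, with Bézout identity 1·322 − 1·308 = 14. Containment (⊇): the Bézout identity exhibits 14 as an element of (322, 308), giving (14) ⊆ (322, 308). Containment (⊆): since 14 | 322 and 14 | 308 (322 = 14·23, 308 = 14·22), every Z-linear combination of 322 and 308 is divisible by 14, so (322, 308) ⊆ (14). Therefore (322, 308) = (14), d = 14.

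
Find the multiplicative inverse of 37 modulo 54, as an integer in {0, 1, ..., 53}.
Apply the extended Euclidean algorithm to (54, 37), tracking rows (r, s, t) with s·54 + t·37 = r. Each division r_prev = q·r_cur + r_new produces the new row as (previous row) − q·(current row):
  row A: (54, 1, 0)   [1·54 + 0·37 = 54]
  row B: (37, 0, 1)   [0·54 + 1·37 = 37]
  54 = 1·37 + 17   → row C = row A − 1·row B = (17, 1, −1)   [check: 1·54 − 1·37 = 17]
  37 = 2·17 + 3   → row D = row B − 2·row C = (3, −2, 3)   [check: −2·54 + 3·37 = 3]
  17 = 5·3 + 2   → row E = row C − 5·row D = (2, 11, −16)   [check: 11·54 − 16·37 = 2]
  3 = 1·2 + 1   → row F = row D − 1·row E = (1, −13, 19)   [check: −13·54 + 19·37 = 1]
  2 = 2·1 + 0   → remainder 0, stop. gcd = 1 (last nonzero row F).
The gcd is 1, so 37 is invertible mod 54. The last nonzero row gives −13·54 + 19·37 = 1, so t = 19. So 37^(−1) ≡ 19 (mod 54). Verify: 37 · 19 = 703 ≡ 1 (mod 54). ✓

Final answer: 37^(−1) ≡ 19 (mod 54)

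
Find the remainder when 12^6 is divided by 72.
0

Use repeated squaring. Binary(6) = 110. Walk through the bits of the exponent 6 left-to-right: at each bit after the leading one, square the running value, then multiply by 12 if the bit is 1 (always reducing mod 72):
  bit 1 = 1 (leading): start with 12.
  bit 2 = 1: square 12^2 = 144 ≡ 0; bit is 1, so multiply 0·12 = 0 (mod 72).
  bit 3 = 0: square 0^2 = 0 (mod 72).
Final value: 12^6 ≡ 0 (mod 72).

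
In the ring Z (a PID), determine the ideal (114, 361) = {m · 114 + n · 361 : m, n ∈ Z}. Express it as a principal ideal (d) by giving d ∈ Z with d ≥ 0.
(114, 361) = (19); d = 19

In the PID Z, (a, b) is generated by gcd(a, b). Compute gcd(361, 114) with the extended Euclidean algorithm, tracking rows (r, s, t) with s·361 + t·114 = r:
  row A: (361, 1, 0)   [1·361 + 0·114 = 361]
  row B: (114, 0, 1)   [0·361 + 1·114 = 114]
  361 = 3·114 + 19   → row C = row A − 3·row B = (19, 1, −3)   [check: 1·361 − 3·114 = 19]
  114 = 6·19 + 0   → remainder 0, stop. gcd = 19 (last nonzero row C).
So gcd(114, 361) = 19, with Bézout identity 1·361 − 3·114 = 19. Containment (⊇): the Bézout identity exhibits 19 as an element of (114, 361), giving (19) ⊆ (114, 361). Containment (⊆): since 19 | 114 and 19 | 361 (114 = 19·6, 361 = 19·19), every Z-linear combination of 114 and 361 is divisible by 19, so (114, 361) ⊆ (19). Therefore (114, 361) = (19), d = 19.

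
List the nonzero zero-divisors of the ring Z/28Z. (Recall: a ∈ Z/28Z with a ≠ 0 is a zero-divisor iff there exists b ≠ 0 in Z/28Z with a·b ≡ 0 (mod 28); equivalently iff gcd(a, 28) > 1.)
An element a ∈ Z/28Z (with a ≠ 0) is a zero-divisor iff gcd(a, 28) > 1 (because a is a unit precisely when gcd(a, n) = 1, and in Z/nZ every nonzero, non-unit element is a zero-divisor). Scan a = 1, ..., 27 and keep those with gcd(a, 28) > 1:
  gcd(2, 28) = 2, gcd(4, 28) = 4, gcd(6, 28) = 2, gcd(7, 28) = 7, gcd(8, 28) = 4, gcd(10, 28) = 2, gcd(12, 28) = 4, gcd(14, 28) = 14, gcd(16, 28) = 4, gcd(18, 28) = 2, gcd(20, 28) = 4, gcd(21, 28) = 7, gcd(22, 28) = 2, gcd(24, 28) = 4, gcd(26, 28) = 2.
All other a ∈ {1, ..., 27} have gcd(a, 28) = 1 and are units. So the nonzero zero-divisors are exactly the 15 values of a appearing in this scan.

Final answer: nonzero zero-divisors of Z/28Z = {2, 4, 6, 7, 8, 10, 12, 14, 16, 18, 20, 21, 22, 24, 26}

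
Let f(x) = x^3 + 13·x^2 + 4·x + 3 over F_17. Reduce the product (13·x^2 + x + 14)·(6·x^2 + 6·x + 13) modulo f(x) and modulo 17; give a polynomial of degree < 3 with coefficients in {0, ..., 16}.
a · b ≡ x^2 + 13·x + 14 (mod f(x))

Multiply as integer polynomials: a · b = 78·x^4 + 84·x^3 + 259·x^2 + 97·x + 182. Reducing coefficients mod 17: a · b ≡ 10·x^4 + 16·x^3 + 4·x^2 + 12·x + 12. Now divide by f(x) = x^3 + 13·x^2 + 4·x + 3 in F_17[x], eliminating the leading term at each step:
  leading term 10·x^4: subtract (10·x)·f(x) = 10·x^4 + 11·x^3 + 6·x^2 + 13·x, leaving 5·x^3 + 15·x^2 + 16·x + 12 (coefficients mod 17)
  leading term 5·x^3: subtract (5)·f(x) = 5·x^3 + 14·x^2 + 3·x + 15, leaving x^2 + 13·x + 14 (coefficients mod 17)
The degree is now < 3, so this is the remainder. Hence a · b ≡ x^2 + 13·x + 14 in F_17[x]/(f).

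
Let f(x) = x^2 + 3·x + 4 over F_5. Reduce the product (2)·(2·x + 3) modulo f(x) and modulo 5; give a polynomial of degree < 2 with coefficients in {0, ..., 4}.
a · b ≡ 4·x + 1 (mod f(x))

Multiply as integer polynomials: a · b = 4·x + 6. Reducing coefficients mod 5: a · b ≡ 4·x + 1. This already has degree < 2, so no reduction by f is needed. Hence a · b ≡ 4·x + 1 in F_5[x]/(f).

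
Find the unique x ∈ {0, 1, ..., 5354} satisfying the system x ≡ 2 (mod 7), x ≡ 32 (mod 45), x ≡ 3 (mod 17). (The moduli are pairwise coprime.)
x ≡ 2417 (mod 5355); the representative in [0, 5355) is 2417

The moduli 7, 45, 17 are pairwise coprime, so by the CRT there is a unique solution mod 7·45·17 = 5355.
Solve by successive substitution. Start with x ≡ 2 (mod 7).
  Combine with x ≡ 32 (mod 45): write x = 2 + 7·t and require 2 + 7·t ≡ 32 (mod 45), i.e. 7·t ≡ 32 − 2 ≡ 30 (mod 45). Since 7^(−1) ≡ 13 (mod 45), t ≡ 13·30 ≡ 30 (mod 45). So x ≡ 2 + 7·30 = 212 (mod 315).
  Combine with x ≡ 3 (mod 17): write x = 212 + 315·t and require 212 + 315·t ≡ 3 (mod 17), i.e. 315·t ≡ 3 − 212 ≡ 12 (mod 17). Since 315^(−1) ≡ 2 (mod 17) (315 ≡ 9 (mod 17)), t ≡ 2·12 ≡ 7 (mod 17). So x ≡ 212 + 315·7 = 2417 (mod 5355).
Unique solution in [0, 5355): x = 2417.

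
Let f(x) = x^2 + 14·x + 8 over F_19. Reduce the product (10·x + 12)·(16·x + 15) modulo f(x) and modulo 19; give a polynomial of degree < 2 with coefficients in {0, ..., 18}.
Multiply as integer polynomials: a · b = 160·x^2 + 342·x + 180. Reducing coefficients mod 19: a · b ≡ 8·x^2 + 9. Now divide by f(x) = x^2 + 14·x + 8 in F_19[x], eliminating the leading term at each step:
  leading term 8·x^2: subtract (8)·f(x) = 8·x^2 + 17·x + 7, leaving 2·x + 2 (coefficients mod 19)
The degree is now < 2, so this is the remainder. Hence a · b ≡ 2·x + 2 in F_19[x]/(f).

Final answer: a · b ≡ 2·x + 2 (mod f(x))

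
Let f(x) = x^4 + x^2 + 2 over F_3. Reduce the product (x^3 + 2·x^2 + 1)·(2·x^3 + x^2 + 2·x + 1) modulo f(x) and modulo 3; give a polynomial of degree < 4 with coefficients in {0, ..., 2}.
Multiply as integer polynomials: a · b = 2·x^6 + 5·x^5 + 4·x^4 + 7·x^3 + 3·x^2 + 2·x + 1. Reducing coefficients mod 3: a · b ≡ 2·x^6 + 2·x^5 + x^4 + x^3 + 2·x + 1. Now divide by f(x) = x^4 + x^2 + 2 in F_3[x], eliminating the leading term at each step:
  leading term 2·x^6: subtract (2·x^2)·f(x) = 2·x^6 + 2·x^4 + x^2, leaving 2·x^5 + 2·x^4 + x^3 + 2·x^2 + 2·x + 1 (coefficients mod 3)
  leading term 2·x^5: subtract (2·x)·f(x) = 2·x^5 + 2·x^3 + x, leaving 2·x^4 + 2·x^3 + 2·x^2 + x + 1 (coefficients mod 3)
  leading term 2·x^4: subtract (2)·f(x) = 2·x^4 + 2·x^2 + 1, leaving 2·x^3 + x (coefficients mod 3)
The degree is now < 4, so this is the remainder. Hence a · b ≡ 2·x^3 + x in F_3[x]/(f).

Final answer: a · b ≡ 2·x^3 + x (mod f(x))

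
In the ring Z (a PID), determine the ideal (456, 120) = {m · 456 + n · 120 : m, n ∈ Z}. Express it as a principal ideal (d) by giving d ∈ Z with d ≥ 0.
(456, 120) = (24); d = 24

In the PID Z, (a, b) is generated by gcd(a, b). Compute gcd(456, 120) with the extended Euclidean algorithm, tracking rows (r, s, t) with s·456 + t·120 = r:
  row A: (456, 1, 0)   [1·456 + 0·120 = 456]
  row B: (120, 0, 1)   [0·456 + 1·120 = 120]
  456 = 3·120 + 96   → row C = row A − 3·row B = (96, 1, −3)   [check: 1·456 − 3·120 = 96]
  120 = 1·96 + 24   → row D = row B − 1·row C = (24, −1, 4)   [check: −1·456 + 4·120 = 24]
  96 = 4·24 + 0   → remainder 0, stop. gcd = 24 (last nonzero row D).
So gcd(456, 120) = 24, with Bézout identity −1·456 + 4·120 = 24. Containment (⊇): the Bézout identity exhibits 24 as an element of (456, 120), giving (24) ⊆ (456, 120). Containment (⊆): since 24 | 456 and 24 | 120 (456 = 24·19, 120 = 24·5), every Z-linear combination of 456 and 120 is divisible by 24, so (456, 120) ⊆ (24). Therefore (456, 120) = (24), d = 24.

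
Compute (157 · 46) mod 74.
Reduce the factors first: 157 ≡ 9 (mod 74), so 157 · 46 ≡ 9 · 46 (mod 74). 9 · 46 = 414. Dividing by 74: 414 = 5·74 + 44. So (157 · 46) mod 74 = 44.

Final answer: 44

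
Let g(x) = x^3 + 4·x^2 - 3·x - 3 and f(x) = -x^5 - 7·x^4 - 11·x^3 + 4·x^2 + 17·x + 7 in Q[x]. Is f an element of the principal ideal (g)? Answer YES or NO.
In Q[x] the ideal (g) consists of all multiples of g, so f ∈ (g) iff g | f, i.e. iff the remainder of f on division by g is 0. Divide f by g (g is monic, so eliminate the leading term of the running remainder at each step):
  leading term -x^5: subtract (-x^2)·g(x) = -x^5 - 4·x^4 + 3·x^3 + 3·x^2, leaving -3·x^4 - 14·x^3 + x^2 + 17·x + 7
  leading term -3·x^4: subtract (-3·x)·g(x) = -3·x^4 - 12·x^3 + 9·x^2 + 9·x, leaving -2·x^3 - 8·x^2 + 8·x + 7
  leading term -2·x^3: subtract (-2)·g(x) = -2·x^3 - 8·x^2 + 6·x + 6, leaving 2·x + 1
The remainder r(x) = 2·x + 1 ≠ 0 (and deg r < deg g), so g ∤ f, i.e. f ∉ (g).

Final answer: NO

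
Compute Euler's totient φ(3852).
φ(3852) = 1272

φ is multiplicative, with φ(p^e) = p^e − p^(e−1). Factorise 3852 = 2^2 · 3^2 · 107. Then
  φ(3852) = (2^2 − 2^1) · (3^2 − 3^1) · (107 − 1) = 2 · 6 · 106 = 1272.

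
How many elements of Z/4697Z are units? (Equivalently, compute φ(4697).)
An element a ∈ Z/4697Z is a unit iff gcd(a, 4697) = 1, so the number of units is φ(4697). φ is multiplicative, with φ(p^e) = p^e − p^(e−1). Factorise 4697 = 7 · 11 · 61. Then
  φ(4697) = (7 − 1) · (11 − 1) · (61 − 1) = 6 · 10 · 60 = 3600.

Final answer: Z/4697Z has φ(4697) = 3600 units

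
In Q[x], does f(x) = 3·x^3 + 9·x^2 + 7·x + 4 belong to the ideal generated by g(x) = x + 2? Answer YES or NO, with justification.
NO

In Q[x] the ideal (g) consists of all multiples of g, so f ∈ (g) iff g | f, i.e. iff the remainder of f on division by g is 0. Divide f by g (g is monic, so eliminate the leading term of the running remainder at each step):
  leading term 3·x^3: subtract (3·x^2)·g(x) = 3·x^3 + 6·x^2, leaving 3·x^2 + 7·x + 4
  leading term 3·x^2: subtract (3·x)·g(x) = 3·x^2 + 6·x, leaving x + 4
  leading term x: subtract (1)·g(x) = x + 2, leaving 2
The remainder r(x) = 2 ≠ 0 (and deg r < deg g), so g ∤ f, i.e. f ∉ (g).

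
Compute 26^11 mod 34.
32

Use repeated squaring. Binary(11) = 1011. Walk through the bits of the exponent 11 left-to-right: at each bit after the leading one, square the running value, then multiply by 26 if the bit is 1 (always reducing mod 34):
  bit 1 = 1 (leading): start with 26.
  bit 2 = 0: square 26^2 = 676 ≡ 30 (mod 34).
  bit 3 = 1: square 30^2 = 900 ≡ 16; bit is 1, so multiply 16·26 = 416 ≡ 8 (mod 34).
  bit 4 = 1: square 8^2 = 64 ≡ 30; bit is 1, so multiply 30·26 = 780 ≡ 32 (mod 34).
Final value: 26^11 ≡ 32 (mod 34).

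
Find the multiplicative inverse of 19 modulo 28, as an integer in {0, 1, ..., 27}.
19^(−1) ≡ 3 (mod 28)

Apply the extended Euclidean algorithm to (28, 19), tracking rows (r, s, t) with s·28 + t·19 = r. Each division r_prev = q·r_cur + r_new produces the new row as (previous row) − q·(current row):
  row A: (28, 1, 0)   [1·28 + 0·19 = 28]
  row B: (19, 0, 1)   [0·28 + 1·19 = 19]
  28 = 1·19 + 9   → row C = row A − 1·row B = (9, 1, −1)   [check: 1·28 − 1·19 = 9]
  19 = 2·9 + 1   → row D = row B − 2·row C = (1, −2, 3)   [check: −2·28 + 3·19 = 1]
  9 = 9·1 + 0   → remainder 0, stop. gcd = 1 (last nonzero row D).
The gcd is 1, so 19 is invertible mod 28. The last nonzero row gives −2·28 + 3·19 = 1, so t = 3. So 19^(−1) ≡ 3 (mod 28). Verify: 19 · 3 = 57 ≡ 1 (mod 28). ✓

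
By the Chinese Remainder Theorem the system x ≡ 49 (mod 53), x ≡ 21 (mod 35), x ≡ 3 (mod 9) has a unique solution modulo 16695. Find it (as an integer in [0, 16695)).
x ≡ 8211 (mod 16695); the representative in [0, 16695) is 8211

The moduli 53, 35, 9 are pairwise coprime, so by the CRT there is a unique solution mod 53·35·9 = 16695.
Solve by successive substitution. Start with x ≡ 49 (mod 53).
  Combine with x ≡ 21 (mod 35): write x = 49 + 53·t and require 49 + 53·t ≡ 21 (mod 35), i.e. 53·t ≡ 21 − 49 ≡ 7 (mod 35). Since 53^(−1) ≡ 2 (mod 35) (53 ≡ 18 (mod 35)), t ≡ 2·7 ≡ 14 (mod 35). So x ≡ 49 + 53·14 = 791 (mod 1855).
  Combine with x ≡ 3 (mod 9): write x = 791 + 1855·t and require 791 + 1855·t ≡ 3 (mod 9), i.e. 1855·t ≡ 3 − 791 ≡ 4 (mod 9). Since 1855^(−1) ≡ 1 (mod 9) (1855 ≡ 1 (mod 9)), t ≡ 1·4 ≡ 4 (mod 9). So x ≡ 791 + 1855·4 = 8211 (mod 16695).
Unique solution in [0, 16695): x = 8211.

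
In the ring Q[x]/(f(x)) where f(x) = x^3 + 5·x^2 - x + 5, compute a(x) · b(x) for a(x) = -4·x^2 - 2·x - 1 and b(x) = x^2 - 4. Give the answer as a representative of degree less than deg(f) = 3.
First multiply in Q[x] without reducing: a · b = -4·x^4 - 2·x^3 + 15·x^2 + 8·x + 4. Now divide by f(x) = x^3 + 5·x^2 - x + 5, eliminating the leading term at each step:
  leading term -4·x^4: subtract (-4·x)·f(x) = -4·x^4 - 20·x^3 + 4·x^2 - 20·x, leaving 18·x^3 + 11·x^2 + 28·x + 4
  leading term 18·x^3: subtract (18)·f(x) = 18·x^3 + 90·x^2 - 18·x + 90, leaving -79·x^2 + 46·x - 86
The degree is now < 3, so this is the remainder. Hence a · b ≡ -79·x^2 + 46·x - 86 in Q[x]/(f).

Final answer: a · b ≡ -79·x^2 + 46·x - 86 (mod f(x))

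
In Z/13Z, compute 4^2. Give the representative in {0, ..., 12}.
3

Use repeated squaring. Binary(2) = 10. Walk through the bits of the exponent 2 left-to-right: at each bit after the leading one, square the running value, then multiply by 4 if the bit is 1 (always reducing mod 13):
  bit 1 = 1 (leading): start with 4.
  bit 2 = 0: square 4^2 = 16 ≡ 3 (mod 13).
Final value: 4^2 ≡ 3 (mod 13).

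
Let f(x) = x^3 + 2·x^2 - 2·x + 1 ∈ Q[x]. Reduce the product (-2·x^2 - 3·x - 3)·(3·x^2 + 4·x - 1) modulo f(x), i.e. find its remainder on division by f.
a · b ≡ -21·x^2 - 13·x + 8 (mod f(x))

First multiply in Q[x] without reducing: a · b = -6·x^4 - 17·x^3 - 19·x^2 - 9·x + 3. Now divide by f(x) = x^3 + 2·x^2 - 2·x + 1, eliminating the leading term at each step:
  leading term -6·x^4: subtract (-6·x)·f(x) = -6·x^4 - 12·x^3 + 12·x^2 - 6·x, leaving -5·x^3 - 31·x^2 - 3·x + 3
  leading term -5·x^3: subtract (-5)·f(x) = -5·x^3 - 10·x^2 + 10·x - 5, leaving -21·x^2 - 13·x + 8
The degree is now < 3, so this is the remainder. Hence a · b ≡ -21·x^2 - 13·x + 8 in Q[x]/(f).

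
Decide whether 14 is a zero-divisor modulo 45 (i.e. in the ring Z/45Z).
NO

gcd(14, 45) = 1, so 14 is a unit in Z/45Z (it has a multiplicative inverse). A unit cannot be a zero-divisor: if 14·b ≡ 0 then multiplying both sides by 14^(−1) gives b ≡ 0. So 14 is not a zero-divisor.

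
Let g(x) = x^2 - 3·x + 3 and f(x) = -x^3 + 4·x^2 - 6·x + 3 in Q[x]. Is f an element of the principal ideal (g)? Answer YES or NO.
YES

In Q[x] the ideal (g) consists of all multiples of g, so f ∈ (g) iff g | f, i.e. iff the remainder of f on division by g is 0. Divide f by g (g is monic, so eliminate the leading term of the running remainder at each step):
  leading term -x^3: subtract (-x)·g(x) = -x^3 + 3·x^2 - 3·x, leaving x^2 - 3·x + 3
  leading term x^2: subtract (1)·g(x) = x^2 - 3·x + 3, leaving 0
The remainder is 0, so f(x) = g(x) · h(x) with h(x) = 1 - x. Hence g | f, i.e. f ∈ (g).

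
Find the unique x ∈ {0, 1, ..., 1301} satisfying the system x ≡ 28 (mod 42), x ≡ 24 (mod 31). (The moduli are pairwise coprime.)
x ≡ 1078 (mod 1302); the representative in [0, 1302) is 1078

The moduli 42, 31 are pairwise coprime, so by the CRT there is a unique solution mod 42·31 = 1302.
Solve by successive substitution. Start with x ≡ 28 (mod 42).
  Combine with x ≡ 24 (mod 31): write x = 28 + 42·t and require 28 + 42·t ≡ 24 (mod 31), i.e. 42·t ≡ 24 − 28 ≡ 27 (mod 31). Since 42^(−1) ≡ 17 (mod 31) (42 ≡ 11 (mod 31)), t ≡ 17·27 ≡ 25 (mod 31). So x ≡ 28 + 42·25 = 1078 (mod 1302).
Unique solution in [0, 1302): x = 1078.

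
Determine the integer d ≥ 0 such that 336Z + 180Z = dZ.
(336, 180) = (12); d = 12

In the PID Z, (a, b) is generated by gcd(a, b). Compute gcd(336, 180) with the extended Euclidean algorithm, tracking rows (r, s, t) with s·336 + t·180 = r:
  row A: (336, 1, 0)   [1·336 + 0·180 = 336]
  row B: (180, 0, 1)   [0·336 + 1·180 = 180]
  336 = 1·180 + 156   → row C = row A − 1·row B = (156, 1, −1)   [check: 1·336 − 1·180 = 156]
  180 = 1·156 + 24   → row D = row B − 1·row C = (24, −1, 2)   [check: −1·336 + 2·180 = 24]
  156 = 6·24 + 12   → row E = row C − 6·row D = (12, 7, −13)   [check: 7·336 − 13·180 = 12]
  24 = 2·12 + 0   → remainder 0, stop. gcd = 12 (last nonzero row E).
So gcd(336, 180) = 12, with Bézout identity 7·336 − 13·180 = 12. Containment (⊇): the Bézout identity exhibits 12 as an element of (336, 180), giving (12) ⊆ (336, 180). Containment (⊆): since 12 | 336 and 12 | 180 (336 = 12·28, 180 = 12·15), every Z-linear combination of 336 and 180 is divisible by 12, so (336, 180) ⊆ (12). Therefore (336, 180) = (12), d = 12.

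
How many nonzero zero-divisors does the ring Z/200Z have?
In Z/200Z each nonzero element is either a unit (gcd with 200 is 1) or a zero-divisor (gcd > 1). The number of units is φ(200): factorise 200 = 2^3 · 5^2, so φ(200) = (2^3 − 2^2) · (5^2 − 5^1) = 4 · 20 = 80. The nonzero elements number 200 − 1 = 199. Hence the nonzero zero-divisors number 199 − 80 = 119.

Final answer: Z/200Z has 119 nonzero zero-divisors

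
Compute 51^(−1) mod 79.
51^(−1) ≡ 31 (mod 79)

Apply the extended Euclidean algorithm to (79, 51), tracking rows (r, s, t) with s·79 + t·51 = r. Each division r_prev = q·r_cur + r_new produces the new row as (previous row) − q·(current row):
  row A: (79, 1, 0)   [1·79 + 0·51 = 79]
  row B: (51, 0, 1)   [0·79 + 1·51 = 51]
  79 = 1·51 + 28   → row C = row A − 1·row B = (28, 1, −1)   [check: 1·79 − 1·51 = 28]
  51 = 1·28 + 23   → row D = row B − 1·row C = (23, −1, 2)   [check: −1·79 + 2·51 = 23]
  28 = 1·23 + 5   → row E = row C − 1·row D = (5, 2, −3)   [check: 2·79 − 3·51 = 5]
  23 = 4·5 + 3   → row F = row D − 4·row E = (3, −9, 14)   [check: −9·79 + 14·51 = 3]
  5 = 1·3 + 2   → row G = row E − 1·row F = (2, 11, −17)   [check: 11·79 − 17·51 = 2]
  3 = 1·2 + 1   → row H = row F − 1·row G = (1, −20, 31)   [check: −20·79 + 31·51 = 1]
  2 = 2·1 + 0   → remainder 0, stop. gcd = 1 (last nonzero row H).
The gcd is 1, so 51 is invertible mod 79. The last nonzero row gives −20·79 + 31·51 = 1, so t = 31. So 51^(−1) ≡ 31 (mod 79). Verify: 51 · 31 = 1581 ≡ 1 (mod 79). ✓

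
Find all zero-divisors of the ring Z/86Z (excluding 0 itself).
nonzero zero-divisors of Z/86Z = {2, 4, 6, 8, 10, 12, 14, 16, 18, 20, 22, 24, 26, 28, 30, 32, 34, 36, 38, 40, 42, 43, 44, 46, 48, 50, 52, 54, 56, 58, 60, 62, 64, 66, 68, 70, 72, 74, 76, 78, 80, 82, 84}

An element a ∈ Z/86Z (with a ≠ 0) is a zero-divisor iff gcd(a, 86) > 1 (because a is a unit precisely when gcd(a, n) = 1, and in Z/nZ every nonzero, non-unit element is a zero-divisor). Scan a = 1, ..., 85 and keep those with gcd(a, 86) > 1:
  gcd(2, 86) = 2, gcd(4, 86) = 2, gcd(6, 86) = 2, gcd(8, 86) = 2, gcd(10, 86) = 2, gcd(12, 86) = 2, gcd(14, 86) = 2, gcd(16, 86) = 2, gcd(18, 86) = 2, gcd(20, 86) = 2, gcd(22, 86) = 2, gcd(24, 86) = 2, gcd(26, 86) = 2, gcd(28, 86) = 2, gcd(30, 86) = 2, gcd(32, 86) = 2, gcd(34, 86) = 2, gcd(36, 86) = 2, gcd(38, 86) = 2, gcd(40, 86) = 2, gcd(42, 86) = 2, gcd(43, 86) = 43, gcd(44, 86) = 2, gcd(46, 86) = 2, gcd(48, 86) = 2, gcd(50, 86) = 2, gcd(52, 86) = 2, gcd(54, 86) = 2, gcd(56, 86) = 2, gcd(58, 86) = 2, gcd(60, 86) = 2, gcd(62, 86) = 2, gcd(64, 86) = 2, gcd(66, 86) = 2, gcd(68, 86) = 2, gcd(70, 86) = 2, gcd(72, 86) = 2, gcd(74, 86) = 2, gcd(76, 86) = 2, gcd(78, 86) = 2, gcd(80, 86) = 2, gcd(82, 86) = 2, gcd(84, 86) = 2.
All other a ∈ {1, ..., 85} have gcd(a, 86) = 1 and are units. So the nonzero zero-divisors are exactly the 43 values of a appearing in this scan.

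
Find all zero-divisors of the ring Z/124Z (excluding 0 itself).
nonzero zero-divisors of Z/124Z = {2, 4, 6, 8, 10, 12, 14, 16, 18, 20, 22, 24, 26, 28, 30, 31, 32, 34, 36, 38, 40, 42, 44, 46, 48, 50, 52, 54, 56, 58, 60, 62, 64, 66, 68, 70, 72, 74, 76, 78, 80, 82, 84, 86, 88, 90, 92, 93, 94, 96, 98, 100, 102, 104, 106, 108, 110, 112, 114, 116, 118, 120, 122}

An element a ∈ Z/124Z (with a ≠ 0) is a zero-divisor iff gcd(a, 124) > 1 (because a is a unit precisely when gcd(a, n) = 1, and in Z/nZ every nonzero, non-unit element is a zero-divisor). Scan a = 1, ..., 123 and keep those with gcd(a, 124) > 1:
  gcd(2, 124) = 2, gcd(4, 124) = 4, gcd(6, 124) = 2, gcd(8, 124) = 4, gcd(10, 124) = 2, gcd(12, 124) = 4, gcd(14, 124) = 2, gcd(16, 124) = 4, gcd(18, 124) = 2, gcd(20, 124) = 4, gcd(22, 124) = 2, gcd(24, 124) = 4, gcd(26, 124) = 2, gcd(28, 124) = 4, gcd(30, 124) = 2, gcd(31, 124) = 31, gcd(32, 124) = 4, gcd(34, 124) = 2, gcd(36, 124) = 4, gcd(38, 124) = 2, gcd(40, 124) = 4, gcd(42, 124) = 2, gcd(44, 124) = 4, gcd(46, 124) = 2, gcd(48, 124) = 4, gcd(50, 124) = 2, gcd(52, 124) = 4, gcd(54, 124) = 2, gcd(56, 124) = 4, gcd(58, 124) = 2, gcd(60, 124) = 4, gcd(62, 124) = 62, gcd(64, 124) = 4, gcd(66, 124) = 2, gcd(68, 124) = 4, gcd(70, 124) = 2, gcd(72, 124) = 4, gcd(74, 124) = 2, gcd(76, 124) = 4, gcd(78, 124) = 2, gcd(80, 124) = 4, gcd(82, 124) = 2, gcd(84, 124) = 4, gcd(86, 124) = 2, gcd(88, 124) = 4, gcd(90, 124) = 2, gcd(92, 124) = 4, gcd(93, 124) = 31, gcd(94, 124) = 2, gcd(96, 124) = 4, gcd(98, 124) = 2, gcd(100, 124) = 4, gcd(102, 124) = 2, gcd(104, 124) = 4, gcd(106, 124) = 2, gcd(108, 124) = 4, gcd(110, 124) = 2, gcd(112, 124) = 4, gcd(114, 124) = 2, gcd(116, 124) = 4, gcd(118, 124) = 2, gcd(120, 124) = 4, gcd(122, 124) = 2.
All other a ∈ {1, ..., 123} have gcd(a, 124) = 1 and are units. So the nonzero zero-divisors are exactly the 63 values of a appearing in this scan.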